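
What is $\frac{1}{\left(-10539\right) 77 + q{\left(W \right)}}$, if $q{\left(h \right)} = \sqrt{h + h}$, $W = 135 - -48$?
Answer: $- \frac{270501}{219512372881} - \frac{\sqrt{366}}{658537118643} \approx -1.2323 \cdot 10^{-6}$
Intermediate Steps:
$W = 183$ ($W = 135 + 48 = 183$)
$q{\left(h \right)} = \sqrt{2} \sqrt{h}$ ($q{\left(h \right)} = \sqrt{2 h} = \sqrt{2} \sqrt{h}$)
$\frac{1}{\left(-10539\right) 77 + q{\left(W \right)}} = \frac{1}{\left(-10539\right) 77 + \sqrt{2} \sqrt{183}} = \frac{1}{-811503 + \sqrt{366}}$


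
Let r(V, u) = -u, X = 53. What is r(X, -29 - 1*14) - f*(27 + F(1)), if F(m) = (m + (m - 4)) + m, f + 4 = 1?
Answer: 121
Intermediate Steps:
f = -3 (f = -4 + 1 = -3)
F(m) = -4 + 3*m (F(m) = (m + (-4 + m)) + m = (-4 + 2*m) + m = -4 + 3*m)
r(X, -29 - 1*14) - f*(27 + F(1)) = -(-29 - 1*14) - (-3)*(27 + (-4 + 3*1)) = -(-29 - 14) - (-3)*(27 + (-4 + 3)) = -1*(-43) - (-3)*(27 - 1) = 43 - (-3)*26 = 43 - 1*(-78) = 43 + 78 = 121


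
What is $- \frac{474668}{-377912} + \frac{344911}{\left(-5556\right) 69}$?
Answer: $\frac{6453077165}{18109731996} \approx 0.35633$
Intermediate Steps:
$- \frac{474668}{-377912} + \frac{344911}{\left(-5556\right) 69} = \left(-474668\right) \left(- \frac{1}{377912}\right) + \frac{344911}{-383364} = \frac{118667}{94478} + 344911 \left(- \frac{1}{383364}\right) = \frac{118667}{94478} - \frac{344911}{383364} = \frac{6453077165}{18109731996}$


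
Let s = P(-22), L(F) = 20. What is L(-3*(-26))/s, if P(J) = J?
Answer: -10/11 ≈ -0.90909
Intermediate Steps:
s = -22
L(-3*(-26))/s = 20/(-22) = 20*(-1/22) = -10/11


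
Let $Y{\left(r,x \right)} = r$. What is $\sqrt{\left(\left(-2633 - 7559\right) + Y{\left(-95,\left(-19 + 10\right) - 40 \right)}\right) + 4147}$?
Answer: $2 i \sqrt{1535} \approx 78.358 i$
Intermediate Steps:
$\sqrt{\left(\left(-2633 - 7559\right) + Y{\left(-95,\left(-19 + 10\right) - 40 \right)}\right) + 4147} = \sqrt{\left(\left(-2633 - 7559\right) - 95\right) + 4147} = \sqrt{\left(-10192 - 95\right) + 4147} = \sqrt{-10287 + 4147} = \sqrt{-6140} = 2 i \sqrt{1535}$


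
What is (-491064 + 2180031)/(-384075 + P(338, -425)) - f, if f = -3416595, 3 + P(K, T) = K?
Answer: 187297496619/54820 ≈ 3.4166e+6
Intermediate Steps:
P(K, T) = -3 + K
(-491064 + 2180031)/(-384075 + P(338, -425)) - f = (-491064 + 2180031)/(-384075 + (-3 + 338)) - 1*(-3416595) = 1688967/(-384075 + 335) + 3416595 = 1688967/(-383740) + 3416595 = 1688967*(-1/383740) + 3416595 = -241281/54820 + 3416595 = 187297496619/54820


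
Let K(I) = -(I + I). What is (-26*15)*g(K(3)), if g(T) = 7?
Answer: -2730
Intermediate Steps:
K(I) = -2*I
(-26*15)*g(K(3)) = -26*15*7 = -390*7 = -2730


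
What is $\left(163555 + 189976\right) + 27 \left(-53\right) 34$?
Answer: $304877$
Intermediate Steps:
$\left(163555 + 189976\right) + 27 \left(-53\right) 34 = 353531 - 48654 = 304877$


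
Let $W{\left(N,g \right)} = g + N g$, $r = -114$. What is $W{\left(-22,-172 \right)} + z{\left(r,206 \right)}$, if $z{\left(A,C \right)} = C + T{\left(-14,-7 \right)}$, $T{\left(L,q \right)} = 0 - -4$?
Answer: $3822$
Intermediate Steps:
$T{\left(L,q \right)} = 4$ ($T{\left(L,q \right)} = 0 + 4 = 4$)
$z{\left(A,C \right)} = 4 + C$ ($z{\left(A,C \right)} = C + 4 = 4 + C$)
$W{\left(-22,-172 \right)} + z{\left(r,206 \right)} = - 172 \left(1 - 22\right) + \left(4 + 206\right) = \left(-172\right) \left(-21\right) + 210 = 3612 + 210 = 3822$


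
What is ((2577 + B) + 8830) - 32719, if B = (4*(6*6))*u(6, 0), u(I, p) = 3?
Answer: -20880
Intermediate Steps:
B = 432 (B = (4*(6*6))*3 = (4*36)*3 = 144*3 = 432)
((2577 + B) + 8830) - 32719 = ((2577 + 432) + 8830) - 32719 = (3009 + 8830) - 32719 = 11839 - 32719 = -20880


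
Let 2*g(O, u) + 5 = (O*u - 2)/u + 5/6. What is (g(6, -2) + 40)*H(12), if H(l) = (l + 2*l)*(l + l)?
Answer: 35784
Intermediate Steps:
H(l) = 6*l² (H(l) = (3*l)*(2*l) = 6*l²)
g(O, u) = -25/12 + (-2 + O*u)/(2*u) (g(O, u) = -5/2 + ((O*u - 2)/u + 5/6)/2 = -5/2 + ((-2 + O*u)/u + 5*(⅙))/2 = -5/2 + ((-2 + O*u)/u + ⅚)/2 = -5/2 + (⅚ + (-2 + O*u)/u)/2 = -5/2 + (5/12 + (-2 + O*u)/(2*u)) = -25/12 + (-2 + O*u)/(2*u))
(g(6, -2) + 40)*H(12) = ((-25/12 + (½)*6 - 1/(-2)) + 40)*(6*12²) = ((-25/12 + 3 - 1*(-½)) + 40)*(6*144) = ((-25/12 + 3 + ½) + 40)*864 = (17/12 + 40)*864 = (497/12)*864 = 35784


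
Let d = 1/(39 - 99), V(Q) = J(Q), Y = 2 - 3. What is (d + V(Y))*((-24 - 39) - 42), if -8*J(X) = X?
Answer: -91/8 ≈ -11.375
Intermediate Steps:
J(X) = -X/8
Y = -1
V(Q) = -Q/8
d = -1/60 (d = 1/(-60) = -1/60 ≈ -0.016667)
(d + V(Y))*((-24 - 39) - 42) = (-1/60 - ⅛*(-1))*((-24 - 39) - 42) = (-1/60 + ⅛)*(-63 - 42) = (13/120)*(-105) = -91/8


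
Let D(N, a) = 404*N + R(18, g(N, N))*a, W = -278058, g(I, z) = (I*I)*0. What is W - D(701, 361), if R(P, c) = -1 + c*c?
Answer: -560901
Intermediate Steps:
g(I, z) = 0 (g(I, z) = I**2*0 = 0)
R(P, c) = -1 + c**2
D(N, a) = -a + 404*N (D(N, a) = 404*N + (-1 + 0**2)*a = 404*N + (-1 + 0)*a = 404*N - a = -a + 404*N)
W - D(701, 361) = -278058 - (-1*361 + 404*701) = -278058 - (-361 + 283204) = -278058 - 1*282843 = -278058 - 282843 = -560901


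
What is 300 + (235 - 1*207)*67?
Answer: 2176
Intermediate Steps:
300 + (235 - 1*207)*67 = 300 + (235 - 207)*67 = 300 + 28*67 = 300 + 1876 = 2176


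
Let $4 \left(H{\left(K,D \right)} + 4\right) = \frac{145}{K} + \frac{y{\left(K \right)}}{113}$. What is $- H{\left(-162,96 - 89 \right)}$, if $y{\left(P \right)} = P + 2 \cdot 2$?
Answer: $\frac{334877}{73224} \approx 4.5733$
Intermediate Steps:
$y{\left(P \right)} = 4 + P$ ($y{\left(P \right)} = P + 4 = 4 + P$)
$H{\left(K,D \right)} = - \frac{451}{113} + \frac{K}{452} + \frac{145}{4 K}$ ($H{\left(K,D \right)} = -4 + \frac{\frac{145}{K} + \frac{4 + K}{113}}{4} = -4 + \frac{\frac{145}{K} + \left(4 + K\right) \frac{1}{113}}{4} = -4 + \frac{\frac{145}{K} + \left(\frac{4}{113} + \frac{K}{113}\right)}{4} = -4 + \frac{\frac{4}{113} + \frac{145}{K} + \frac{K}{113}}{4} = -4 + \left(\frac{1}{113} + \frac{K}{452} + \frac{145}{4 K}\right) = - \frac{451}{113} + \frac{K}{452} + \frac{145}{4 K}$)
$- H{\left(-162,96 - 89 \right)} = - \frac{16385 - 162 \left(-1804 - 162\right)}{452 \left(-162\right)} = - \frac{\left(-1\right) \left(16385 - -318492\right)}{452 \cdot 162} = - \frac{\left(-1\right) \left(16385 + 318492\right)}{452 \cdot 162} = - \frac{\left(-1\right) 334877}{452 \cdot 162} = \left(-1\right) \left(- \frac{334877}{73224}\right) = \frac{334877}{73224}$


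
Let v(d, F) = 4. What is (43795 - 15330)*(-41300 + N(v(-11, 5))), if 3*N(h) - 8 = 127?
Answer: -1174323575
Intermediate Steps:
N(h) = 45 (N(h) = 8/3 + (⅓)*127 = 8/3 + 127/3 = 45)
(43795 - 15330)*(-41300 + N(v(-11, 5))) = (43795 - 15330)*(-41300 + 45) = 28465*(-41255) = -1174323575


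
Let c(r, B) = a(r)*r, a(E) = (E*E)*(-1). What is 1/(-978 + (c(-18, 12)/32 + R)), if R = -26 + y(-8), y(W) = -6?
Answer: -4/3311 ≈ -0.0012081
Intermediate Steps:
a(E) = -E² (a(E) = E²*(-1) = -E²)
c(r, B) = -r³ (c(r, B) = (-r²)*r = -r³)
R = -32 (R = -26 - 6 = -32)
1/(-978 + (c(-18, 12)/32 + R)) = 1/(-978 + (-1*(-18)³/32 - 32)) = 1/(-978 + (-1*(-5832)*(1/32) - 32)) = 1/(-978 + (5832*(1/32) - 32)) = 1/(-978 + (729/4 - 32)) = 1/(-978 + 601/4) = 1/(-3311/4) = -4/3311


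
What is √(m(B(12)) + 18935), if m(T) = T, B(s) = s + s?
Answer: √18959 ≈ 137.69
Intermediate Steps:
B(s) = 2*s
√(m(B(12)) + 18935) = √(2*12 + 18935) = √(24 + 18935) = √18959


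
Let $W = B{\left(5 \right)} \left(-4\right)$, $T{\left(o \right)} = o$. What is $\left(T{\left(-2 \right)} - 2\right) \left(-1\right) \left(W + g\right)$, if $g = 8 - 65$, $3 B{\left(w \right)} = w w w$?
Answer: $- \frac{2684}{3} \approx -894.67$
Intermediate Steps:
$B{\left(w \right)} = \frac{w^{3}}{3}$ ($B{\left(w \right)} = \frac{w w w}{3} = \frac{w^{2} w}{3} = \frac{w^{3}}{3}$)
$g = -57$
$W = - \frac{500}{3}$ ($W = \frac{5^{3}}{3} \left(-4\right) = \frac{1}{3} \cdot 125 \left(-4\right) = \frac{125}{3} \left(-4\right) = - \frac{500}{3} \approx -166.67$)
$\left(T{\left(-2 \right)} - 2\right) \left(-1\right) \left(W + g\right) = \left(-2 - 2\right) \left(-1\right) \left(- \frac{500}{3} - 57\right) = \left(-4\right) \left(-1\right) \left(- \frac{671}{3}\right) = 4 \left(- \frac{671}{3}\right) = - \frac{2684}{3}$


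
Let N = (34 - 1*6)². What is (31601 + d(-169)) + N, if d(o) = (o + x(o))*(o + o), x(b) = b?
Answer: 146629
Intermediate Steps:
d(o) = 4*o² (d(o) = (o + o)*(o + o) = (2*o)*(2*o) = 4*o²)
N = 784 (N = (34 - 6)² = 28² = 784)
(31601 + d(-169)) + N = (31601 + 4*(-169)²) + 784 = (31601 + 4*28561) + 784 = (31601 + 114244) + 784 = 145845 + 784 = 146629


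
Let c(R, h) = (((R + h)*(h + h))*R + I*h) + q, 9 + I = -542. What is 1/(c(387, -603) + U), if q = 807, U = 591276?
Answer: 1/101736288 ≈ 9.8293e-9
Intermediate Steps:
I = -551 (I = -9 - 542 = -551)
c(R, h) = 807 - 551*h + 2*R*h*(R + h) (c(R, h) = (((R + h)*(h + h))*R - 551*h) + 807 = (((R + h)*(2*h))*R - 551*h) + 807 = ((2*h*(R + h))*R - 551*h) + 807 = (2*R*h*(R + h) - 551*h) + 807 = (-551*h + 2*R*h*(R + h)) + 807 = 807 - 551*h + 2*R*h*(R + h))
1/(c(387, -603) + U) = 1/((807 - 551*(-603) + 2*387*(-603)² + 2*(-603)*387²) + 591276) = 1/((807 + 332253 + 2*387*363609 + 2*(-603)*149769) + 591276) = 1/((807 + 332253 + 281433366 - 180621414) + 591276) = 1/(101145012 + 591276) = 1/101736288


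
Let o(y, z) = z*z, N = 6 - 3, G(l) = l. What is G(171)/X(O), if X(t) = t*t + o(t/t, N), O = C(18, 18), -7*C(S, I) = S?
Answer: 931/85 ≈ 10.953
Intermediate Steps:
C(S, I) = -S/7
O = -18/7 (O = -⅐*18 = -18/7 ≈ -2.5714)
N = 3
o(y, z) = z²
X(t) = 9 + t² (X(t) = t*t + 3² = t² + 9 = 9 + t²)
G(171)/X(O) = 171/(9 + (-18/7)²) = 171/(9 + 324/49) = 171/(765/49) = 171*(49/765) = 931/85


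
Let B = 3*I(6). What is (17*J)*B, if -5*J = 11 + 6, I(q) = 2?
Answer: -1734/5 ≈ -346.80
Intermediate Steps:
J = -17/5 (J = -(11 + 6)/5 = -⅕*17 = -17/5 ≈ -3.4000)
B = 6 (B = 3*2 = 6)
(17*J)*B = (17*(-17/5))*6 = -289/5*6 = -1734/5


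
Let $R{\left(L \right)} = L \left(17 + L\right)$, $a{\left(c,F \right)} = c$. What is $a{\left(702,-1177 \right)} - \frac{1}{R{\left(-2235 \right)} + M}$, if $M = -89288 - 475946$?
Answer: $\frac{3083181191}{4391996} \approx 702.0$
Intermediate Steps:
$M = -565234$
$a{\left(702,-1177 \right)} - \frac{1}{R{\left(-2235 \right)} + M} = 702 - \frac{1}{- 2235 \left(17 - 2235\right) - 565234} = 702 - \frac{1}{\left(-2235\right) \left(-2218\right) - 565234} = 702 - \frac{1}{4957230 - 565234} = 702 - \frac{1}{4391996} = \frac{3083181191}{4391996}$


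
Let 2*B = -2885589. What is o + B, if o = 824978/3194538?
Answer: -4609061031463/3194538 ≈ -1.4428e+6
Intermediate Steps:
B = -2885589/2 (B = (½)*(-2885589) = -2885589/2 ≈ -1.4428e+6)
o = 412489/1597269 (o = 824978*(1/3194538) = 412489/1597269 ≈ 0.25825)
o + B = 412489/1597269 - 2885589/2 = -4609061031463/3194538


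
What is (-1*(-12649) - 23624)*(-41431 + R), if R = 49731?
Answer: -91092500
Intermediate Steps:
(-1*(-12649) - 23624)*(-41431 + R) = (-1*(-12649) - 23624)*(-41431 + 49731) = (12649 - 23624)*8300 = -10975*8300 = -91092500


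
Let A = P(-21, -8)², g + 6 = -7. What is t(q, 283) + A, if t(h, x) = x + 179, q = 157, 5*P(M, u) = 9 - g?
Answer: 12034/25 ≈ 481.36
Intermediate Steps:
g = -13 (g = -6 - 7 = -13)
P(M, u) = 22/5 (P(M, u) = (9 - 1*(-13))/5 = (9 + 13)/5 = (⅕)*22 = 22/5)
t(h, x) = 179 + x
A = 484/25 (A = (22/5)² = 484/25 ≈ 19.360)
t(q, 283) + A = (179 + 283) + 484/25 = 462 + 484/25 = 12034/25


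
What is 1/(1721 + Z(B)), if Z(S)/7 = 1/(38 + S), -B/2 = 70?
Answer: 102/175535 ≈ 0.00058108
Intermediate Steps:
B = -140 (B = -2*70 = -140)
Z(S) = 7/(38 + S)
1/(1721 + Z(B)) = 1/(1721 + 7/(38 - 140)) = 1/(1721 + 7/(-102)) = 1/(1721 + 7*(-1/102)) = 1/(1721 - 7/102) = 1/(175535/102) = 102/175535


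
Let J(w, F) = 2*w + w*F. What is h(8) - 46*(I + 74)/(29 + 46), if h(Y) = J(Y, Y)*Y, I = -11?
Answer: 15034/25 ≈ 601.36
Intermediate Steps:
J(w, F) = 2*w + F*w
h(Y) = Y²*(2 + Y) (h(Y) = (Y*(2 + Y))*Y = Y²*(2 + Y))
h(8) - 46*(I + 74)/(29 + 46) = 8²*(2 + 8) - 46*(-11 + 74)/(29 + 46) = 64*10 - 2898/75 = 640 - 2898/75 = 640 - 46*21/25 = 640 - 966/25 = 15034/25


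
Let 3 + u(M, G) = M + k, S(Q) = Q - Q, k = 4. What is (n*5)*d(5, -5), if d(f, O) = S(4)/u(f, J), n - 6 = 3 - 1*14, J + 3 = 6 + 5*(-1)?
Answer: 0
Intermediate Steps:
S(Q) = 0
J = -2 (J = -3 + (6 + 5*(-1)) = -3 + (6 - 5) = -3 + 1 = -2)
n = -5 (n = 6 + (3 - 1*14) = 6 + (3 - 14) = 6 - 11 = -5)
u(M, G) = 1 + M (u(M, G) = -3 + (M + 4) = -3 + (4 + M) = 1 + M)
d(f, O) = 0 (d(f, O) = 0/(1 + f) = 0)
(n*5)*d(5, -5) = -5*5*0 = -25*0 = 0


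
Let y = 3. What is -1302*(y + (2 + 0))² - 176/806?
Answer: -13117738/403 ≈ -32550.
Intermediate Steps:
-1302*(y + (2 + 0))² - 176/806 = -1302*(3 + (2 + 0))² - 176/806 = -1302*(3 + 2)² - 176*1/806 = -1302*5² - 88/403 = -1302*25 - 88/403 = -32550 - 88/403 = -13117738/403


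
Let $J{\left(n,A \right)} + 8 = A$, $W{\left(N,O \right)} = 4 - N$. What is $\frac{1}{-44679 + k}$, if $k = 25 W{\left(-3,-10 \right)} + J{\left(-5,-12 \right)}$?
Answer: $- \frac{1}{44524} \approx -2.246 \cdot 10^{-5}$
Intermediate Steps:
$J{\left(n,A \right)} = -8 + A$
$k = 155$ ($k = 25 \left(4 - -3\right) - 20 = 25 \left(4 + 3\right) - 20 = 25 \cdot 7 - 20 = 175 - 20 = 155$)
$\frac{1}{-44679 + k} = \frac{1}{-44679 + 155} = \frac{1}{-44524} = - \frac{1}{44524}$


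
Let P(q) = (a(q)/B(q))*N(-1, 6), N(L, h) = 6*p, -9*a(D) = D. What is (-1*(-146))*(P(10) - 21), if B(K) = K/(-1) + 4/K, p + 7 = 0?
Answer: -67963/18 ≈ -3775.7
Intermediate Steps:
a(D) = -D/9
p = -7 (p = -7 + 0 = -7)
B(K) = -K + 4/K (B(K) = K*(-1) + 4/K = -K + 4/K)
N(L, h) = -42 (N(L, h) = 6*(-7) = -42)
P(q) = 14*q/(3*(-q + 4/q)) (P(q) = ((-q/9)/(-q + 4/q))*(-42) = -q/(9*(-q + 4/q))*(-42) = 14*q/(3*(-q + 4/q)))
(-1*(-146))*(P(10) - 21) = (-1*(-146))*(-14*10²/(-12 + 3*10²) - 21) = 146*(-14*100/(-12 + 3*100) - 21) = 146*(-14*100/(-12 + 300) - 21) = 146*(-14*100/288 - 21) = 146*(-14*100*1/288 - 21) = 146*(-175/36 - 21) = 146*(-931/36) = -67963/18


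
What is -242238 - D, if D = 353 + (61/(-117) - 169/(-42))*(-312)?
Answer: -5071463/21 ≈ -2.4150e+5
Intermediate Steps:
D = -15535/21 (D = 353 + (61*(-1/117) - 169*(-1/42))*(-312) = 353 + (-61/117 + 169/42)*(-312) = 353 + (5737/1638)*(-312) = 353 - 22948/21 = -15535/21 ≈ -739.76)
-242238 - D = -242238 - 1*(-15535/21) = -242238 + 15535/21 = -5071463/21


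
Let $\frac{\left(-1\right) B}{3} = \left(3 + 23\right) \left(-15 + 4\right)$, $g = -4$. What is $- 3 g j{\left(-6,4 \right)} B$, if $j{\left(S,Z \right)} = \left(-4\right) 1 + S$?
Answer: $-102960$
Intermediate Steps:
$j{\left(S,Z \right)} = -4 + S$
$B = 858$ ($B = - 3 \left(3 + 23\right) \left(-15 + 4\right) = - 3 \cdot 26 \left(-11\right) = \left(-3\right) \left(-286\right) = 858$)
$- 3 g j{\left(-6,4 \right)} B = \left(-3\right) \left(-4\right) \left(-4 - 6\right) 858 = 12 \left(-10\right) 858 = \left(-120\right) 858 = -102960$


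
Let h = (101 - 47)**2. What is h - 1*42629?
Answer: -39713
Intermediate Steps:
h = 2916 (h = 54**2 = 2916)
h - 1*42629 = 2916 - 1*42629 = 2916 - 42629 = -39713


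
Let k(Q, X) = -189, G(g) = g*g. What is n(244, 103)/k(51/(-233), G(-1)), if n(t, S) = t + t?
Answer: -488/189 ≈ -2.5820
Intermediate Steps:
G(g) = g²
n(t, S) = 2*t
n(244, 103)/k(51/(-233), G(-1)) = (2*244)/(-189) = 488*(-1/189) = -488/189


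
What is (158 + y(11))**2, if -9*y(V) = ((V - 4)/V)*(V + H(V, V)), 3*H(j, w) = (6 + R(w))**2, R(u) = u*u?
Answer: 4383499264/88209 ≈ 49694.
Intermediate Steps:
R(u) = u**2
H(j, w) = (6 + w**2)**2/3
y(V) = -(-4 + V)*(V + (6 + V**2)**2/3)/(9*V) (y(V) = -(V - 4)/V*(V + (6 + V**2)**2/3)/9 = -(-4 + V)/V*(V + (6 + V**2)**2/3)/9 = -(-4 + V)*(V + (6 + V**2)**2/3)/(9*V))
(158 + y(11))**2 = (158 + (1/27)*(4*(6 + 11**2)**2 - 1*11*(-12 + (6 + 11**2)**2 + 3*11))/11)**2 = (158 + (1/27)*(1/11)*(4*(6 + 121)**2 - 1*11*(-12 + (6 + 121)**2 + 33)))**2 = (158 + (1/27)*(1/11)*(4*127**2 - 1*11*(-12 + 127**2 + 33)))**2 = (158 + (1/27)*(1/11)*(4*16129 - 1*11*(-12 + 16129 + 33)))**2 = (158 + (1/27)*(1/11)*(64516 - 1*11*16150))**2 = (158 + (1/27)*(1/11)*(64516 - 177650))**2 = (158 + (1/27)*(1/11)*(-113134))**2 = (158 - 113134/297)**2 = (-66208/297)**2 = 4383499264/88209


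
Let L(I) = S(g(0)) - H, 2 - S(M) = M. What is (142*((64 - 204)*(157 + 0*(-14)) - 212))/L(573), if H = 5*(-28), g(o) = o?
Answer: -22192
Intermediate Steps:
H = -140
S(M) = 2 - M
L(I) = 142 (L(I) = (2 - 1*0) - 1*(-140) = (2 + 0) + 140 = 2 + 140 = 142)
(142*((64 - 204)*(157 + 0*(-14)) - 212))/L(573) = (142*((64 - 204)*(157 + 0*(-14)) - 212))/142 = (142*(-140*(157 + 0) - 212))*(1/142) = (142*(-140*157 - 212))*(1/142) = (142*(-21980 - 212))*(1/142) = (142*(-22192))*(1/142) = -3151264*1/142 = -22192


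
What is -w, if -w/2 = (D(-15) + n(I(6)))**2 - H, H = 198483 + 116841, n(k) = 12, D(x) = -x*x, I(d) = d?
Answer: -539910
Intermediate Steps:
D(x) = -x**2
H = 315324
w = 539910 (w = -2*((-1*(-15)**2 + 12)**2 - 1*315324) = -2*((-1*225 + 12)**2 - 315324) = -2*((-225 + 12)**2 - 315324) = -2*((-213)**2 - 315324) = -2*(45369 - 315324) = -2*(-269955) = 539910)
-w = -1*539910 = -539910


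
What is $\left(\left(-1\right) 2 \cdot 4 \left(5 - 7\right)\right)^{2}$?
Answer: $256$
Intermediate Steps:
$\left(\left(-1\right) 2 \cdot 4 \left(5 - 7\right)\right)^{2} = \left(\left(-2\right) 4 \left(-2\right)\right)^{2} = \left(\left(-8\right) \left(-2\right)\right)^{2} = 16^{2} = 256$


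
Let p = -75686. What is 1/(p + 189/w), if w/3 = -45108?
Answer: -716/54191177 ≈ -1.3212e-5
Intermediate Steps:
w = -135324 (w = 3*(-45108) = -135324)
1/(p + 189/w) = 1/(-75686 + 189/(-135324)) = 1/(-75686 + 189*(-1/135324)) = 1/(-75686 - 1/716) = 1/(-54191177/716) = -716/54191177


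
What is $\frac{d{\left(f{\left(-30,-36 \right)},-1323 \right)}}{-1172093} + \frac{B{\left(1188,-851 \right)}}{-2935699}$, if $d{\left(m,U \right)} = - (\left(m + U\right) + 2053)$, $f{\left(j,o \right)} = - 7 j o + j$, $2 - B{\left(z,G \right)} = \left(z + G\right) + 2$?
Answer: $- \frac{52371087}{9127088191} \approx -0.005738$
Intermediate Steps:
$B{\left(z,G \right)} = - G - z$ ($B{\left(z,G \right)} = 2 - \left(\left(z + G\right) + 2\right) = 2 - \left(\left(G + z\right) + 2\right) = 2 - \left(2 + G + z\right) = - G - z$)
$f{\left(j,o \right)} = j - 7 j o$ ($f{\left(j,o \right)} = - 7 j o + j = j - 7 j o$)
$d{\left(m,U \right)} = -2053 - U - m$ ($d{\left(m,U \right)} = - (\left(U + m\right) + 2053) = - (2053 + U + m) = -2053 - U - m$)
$\frac{d{\left(f{\left(-30,-36 \right)},-1323 \right)}}{-1172093} + \frac{B{\left(1188,-851 \right)}}{-2935699} = \frac{-2053 - -1323 - - 30 \left(1 - -252\right)}{-1172093} + \frac{\left(-1\right) \left(-851\right) - 1188}{-2935699} = \left(-2053 + 1323 - - 30 \left(1 + 252\right)\right) \left(- \frac{1}{1172093}\right) + \left(851 - 1188\right) \left(- \frac{1}{2935699}\right) = \left(-2053 + 1323 - \left(-30\right) 253\right) \left(- \frac{1}{1172093}\right) - - \frac{337}{2935699} = \left(-2053 + 1323 - -7590\right) \left(- \frac{1}{1172093}\right) + \frac{337}{2935699} = \left(-2053 + 1323 + 7590\right) \left(- \frac{1}{1172093}\right) + \frac{337}{2935699} = 6860 \left(- \frac{1}{1172093}\right) + \frac{337}{2935699} = - \frac{6860}{1172093} + \frac{337}{2935699} = - \frac{52371087}{9127088191}$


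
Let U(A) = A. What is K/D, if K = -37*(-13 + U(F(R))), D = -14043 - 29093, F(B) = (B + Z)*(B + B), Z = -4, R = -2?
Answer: 407/43136 ≈ 0.0094353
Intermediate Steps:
F(B) = 2*B*(-4 + B) (F(B) = (B - 4)*(B + B) = (-4 + B)*(2*B) = 2*B*(-4 + B))
D = -43136
K = -407 (K = -37*(-13 + 2*(-2)*(-4 - 2)) = -37*(-13 + 2*(-2)*(-6)) = -37*(-13 + 24) = -37*11 = -407)
K/D = -407/(-43136) = -407*(-1/43136) = 407/43136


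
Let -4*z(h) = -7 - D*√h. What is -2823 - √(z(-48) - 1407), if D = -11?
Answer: -2823 - √(-5621 - 44*I*√3)/2 ≈ -2823.3 + 37.488*I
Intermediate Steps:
z(h) = 7/4 - 11*√h/4 (z(h) = -(-7 - (-11)*√h)/4 = -(-7 + 11*√h)/4 = 7/4 - 11*√h/4)
-2823 - √(z(-48) - 1407) = -2823 - √((7/4 - 11*I*√3) - 1407) = -2823 - √(-5621/4 - 11*I*√3)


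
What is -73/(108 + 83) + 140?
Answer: 26667/191 ≈ 139.62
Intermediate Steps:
-73/(108 + 83) + 140 = -73/191 + 140 = 26667/191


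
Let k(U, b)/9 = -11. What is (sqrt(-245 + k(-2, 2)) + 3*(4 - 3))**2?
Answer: -335 + 12*I*sqrt(86) ≈ -335.0 + 111.28*I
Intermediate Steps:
k(U, b) = -99 (k(U, b) = 9*(-11) = -99)
(sqrt(-245 + k(-2, 2)) + 3*(4 - 3))**2 = (sqrt(-245 - 99) + 3*(4 - 3))**2 = (sqrt(-344) + 3*1)**2 = (2*I*sqrt(86) + 3)**2 = (3 + 2*I*sqrt(86))**2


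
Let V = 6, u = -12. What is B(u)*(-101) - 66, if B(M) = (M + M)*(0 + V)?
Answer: 14478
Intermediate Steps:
B(M) = 12*M (B(M) = (M + M)*(0 + 6) = (2*M)*6 = 12*M)
B(u)*(-101) - 66 = (12*(-12))*(-101) - 66 = -144*(-101) - 66 = 14544 - 66 = 14478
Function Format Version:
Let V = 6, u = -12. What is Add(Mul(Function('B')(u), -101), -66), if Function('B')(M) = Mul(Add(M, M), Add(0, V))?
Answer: 14478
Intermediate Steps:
Function('B')(M) = Mul(12, M) (Function('B')(M) = Mul(Add(M, M), Add(0, 6)) = Mul(Mul(2, M), 6) = Mul(12, M))
Add(Mul(Function('B')(u), -101), -66) = Add(Mul(Mul(12, -12), -101), -66) = Add(Mul(-144, -101), -66) = Add(14544, -66) = 14478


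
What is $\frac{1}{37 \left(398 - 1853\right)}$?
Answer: $- \frac{1}{53835} \approx -1.8575 \cdot 10^{-5}$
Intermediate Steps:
$\frac{1}{37 \left(398 - 1853\right)} = \frac{1}{37 \left(-1455\right)} = \frac{1}{37} \left(- \frac{1}{1455}\right) = - \frac{1}{53835}$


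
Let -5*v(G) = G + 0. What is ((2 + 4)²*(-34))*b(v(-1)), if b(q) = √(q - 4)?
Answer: -1224*I*√95/5 ≈ -2386.0*I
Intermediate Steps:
v(G) = -G/5 (v(G) = -(G + 0)/5 = -G/5)
b(q) = √(-4 + q)
((2 + 4)²*(-34))*b(v(-1)) = ((2 + 4)²*(-34))*√(-4 - ⅕*(-1)) = (6²*(-34))*√(-4 + ⅕) = (36*(-34))*√(-19/5) = -1224*I*√95/5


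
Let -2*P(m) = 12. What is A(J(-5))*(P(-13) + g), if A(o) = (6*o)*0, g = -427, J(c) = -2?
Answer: 0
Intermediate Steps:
P(m) = -6 (P(m) = -½*12 = -6)
A(o) = 0
A(J(-5))*(P(-13) + g) = 0*(-6 - 427) = 0*(-433) = 0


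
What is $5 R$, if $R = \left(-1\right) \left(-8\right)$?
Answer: $40$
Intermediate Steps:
$R = 8$
$5 R = 5 \cdot 8 = 40$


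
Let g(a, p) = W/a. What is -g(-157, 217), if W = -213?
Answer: -213/157 ≈ -1.3567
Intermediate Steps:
g(a, p) = -213/a
-g(-157, 217) = -(-213)/(-157) = -(-213)*(-1)/157 = -1*213/157 = -213/157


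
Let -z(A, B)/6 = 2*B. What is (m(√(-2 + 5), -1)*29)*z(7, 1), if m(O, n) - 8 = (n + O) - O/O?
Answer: -2088 - 348*√3 ≈ -2690.8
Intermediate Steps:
z(A, B) = -12*B
m(O, n) = 7 + O + n (m(O, n) = 8 + ((n + O) - O/O) = 8 + ((O + n) - 1*1) = 8 + ((O + n) - 1) = 8 + (-1 + O + n) = 7 + O + n)
(m(√(-2 + 5), -1)*29)*z(7, 1) = ((7 + √(-2 + 5) - 1)*29)*(-12*1) = ((7 + √3 - 1)*29)*(-12) = ((6 + √3)*29)*(-12) = (174 + 29*√3)*(-12) = -2088 - 348*√3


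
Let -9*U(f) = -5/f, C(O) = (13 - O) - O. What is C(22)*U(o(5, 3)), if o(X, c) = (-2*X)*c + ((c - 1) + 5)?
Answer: 155/207 ≈ 0.74879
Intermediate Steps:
o(X, c) = 4 + c - 2*X*c (o(X, c) = -2*X*c + ((-1 + c) + 5) = -2*X*c + (4 + c) = 4 + c - 2*X*c)
C(O) = 13 - 2*O
U(f) = 5/(9*f) (U(f) = -(-5)/(9*f) = 5/(9*f))
C(22)*U(o(5, 3)) = (13 - 2*22)*(5/(9*(4 + 3 - 2*5*3))) = (13 - 44)*(5/(9*(4 + 3 - 30))) = -155/(9*(-23)) = -155*(-1)/(9*23) = -31*(-5/207) = 155/207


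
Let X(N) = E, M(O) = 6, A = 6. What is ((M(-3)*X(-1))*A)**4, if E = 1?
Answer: 1679616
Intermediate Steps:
X(N) = 1
((M(-3)*X(-1))*A)**4 = ((6*1)*6)**4 = (6*6)**4 = 36**4 = 1679616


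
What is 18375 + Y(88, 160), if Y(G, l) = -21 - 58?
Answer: 18296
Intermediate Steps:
Y(G, l) = -79
18375 + Y(88, 160) = 18375 - 79 = 18296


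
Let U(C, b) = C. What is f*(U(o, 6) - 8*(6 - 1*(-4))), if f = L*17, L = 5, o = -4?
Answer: -7140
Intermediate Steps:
f = 85 (f = 5*17 = 85)
f*(U(o, 6) - 8*(6 - 1*(-4))) = 85*(-4 - 8*(6 - 1*(-4))) = 85*(-4 - 8*(6 + 4)) = 85*(-4 - 8*10) = 85*(-4 - 80) = 85*(-84) = -7140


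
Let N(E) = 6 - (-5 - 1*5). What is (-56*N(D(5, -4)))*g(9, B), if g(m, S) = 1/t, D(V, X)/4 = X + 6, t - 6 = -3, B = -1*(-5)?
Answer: -896/3 ≈ -298.67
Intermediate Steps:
B = 5
t = 3 (t = 6 - 3 = 3)
D(V, X) = 24 + 4*X (D(V, X) = 4*(X + 6) = 4*(6 + X) = 24 + 4*X)
g(m, S) = ⅓ (g(m, S) = 1/3 = ⅓)
N(E) = 16 (N(E) = 6 - (-5 - 5) = 6 - 1*(-10) = 6 + 10 = 16)
(-56*N(D(5, -4)))*g(9, B) = -56*16*(⅓) = -896*⅓ = -896/3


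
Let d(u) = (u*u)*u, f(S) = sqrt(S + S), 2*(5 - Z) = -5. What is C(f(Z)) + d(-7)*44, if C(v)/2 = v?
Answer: -15092 + 2*sqrt(15) ≈ -15084.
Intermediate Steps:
Z = 15/2 (Z = 5 - 1/2*(-5) = 5 + 5/2 = 15/2 ≈ 7.5000)
f(S) = sqrt(2)*sqrt(S) (f(S) = sqrt(2*S) = sqrt(2)*sqrt(S))
C(v) = 2*v
d(u) = u**3 (d(u) = u**2*u = u**3)
C(f(Z)) + d(-7)*44 = 2*(sqrt(2)*sqrt(15/2)) + (-7)**3*44 = 2*(sqrt(2)*(sqrt(30)/2)) - 343*44 = 2*sqrt(15) - 15092 = -15092 + 2*sqrt(15)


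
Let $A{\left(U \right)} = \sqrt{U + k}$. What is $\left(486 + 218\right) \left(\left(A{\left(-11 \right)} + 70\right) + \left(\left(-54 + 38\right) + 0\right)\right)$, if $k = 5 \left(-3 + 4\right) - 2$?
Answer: $38016 + 1408 i \sqrt{2} \approx 38016.0 + 1991.2 i$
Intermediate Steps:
$k = 3$ ($k = 5 \cdot 1 - 2 = 5 - 2 = 3$)
$A{\left(U \right)} = \sqrt{3 + U}$ ($A{\left(U \right)} = \sqrt{U + 3} = \sqrt{3 + U}$)
$\left(486 + 218\right) \left(\left(A{\left(-11 \right)} + 70\right) + \left(\left(-54 + 38\right) + 0\right)\right) = \left(486 + 218\right) \left(\left(\sqrt{3 - 11} + 70\right) + \left(\left(-54 + 38\right) + 0\right)\right) = 704 \left(\left(\sqrt{-8} + 70\right) + \left(-16 + 0\right)\right) = 704 \left(\left(2 i \sqrt{2} + 70\right) - 16\right) = 704 \left(\left(70 + 2 i \sqrt{2}\right) - 16\right) = 704 \left(54 + 2 i \sqrt{2}\right) = 38016 + 1408 i \sqrt{2}$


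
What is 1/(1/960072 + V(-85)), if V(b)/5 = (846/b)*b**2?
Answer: -960072/345193887599 ≈ -2.7813e-6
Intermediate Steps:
V(b) = 4230*b (V(b) = 5*((846/b)*b**2) = 5*(846*b) = 4230*b)
1/(1/960072 + V(-85)) = 1/(1/960072 + 4230*(-85)) = 1/(1/960072 - 359550) = 1/(-345193887599/960072) = -960072/345193887599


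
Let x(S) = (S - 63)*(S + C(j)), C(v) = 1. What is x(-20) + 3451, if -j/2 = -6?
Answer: 5028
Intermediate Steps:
j = 12 (j = -2*(-6) = 12)
x(S) = (1 + S)*(-63 + S) (x(S) = (S - 63)*(S + 1) = (-63 + S)*(1 + S) = (1 + S)*(-63 + S))
x(-20) + 3451 = (-63 + (-20)**2 - 62*(-20)) + 3451 = (-63 + 400 + 1240) + 3451 = 1577 + 3451 = 5028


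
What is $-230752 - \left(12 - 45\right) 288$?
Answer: $-221248$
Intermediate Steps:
$-230752 - \left(12 - 45\right) 288 = -230752 - \left(-33\right) 288 = -230752 - -9504 = -230752 + 9504 = -221248$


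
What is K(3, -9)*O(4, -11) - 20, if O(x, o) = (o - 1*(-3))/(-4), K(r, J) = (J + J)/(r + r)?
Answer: -26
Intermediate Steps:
K(r, J) = J/r (K(r, J) = (2*J)/((2*r)) = (2*J)*(1/(2*r)) = J/r)
O(x, o) = -3/4 - o/4 (O(x, o) = (o + 3)*(-1/4) = (3 + o)*(-1/4) = -3/4 - o/4)
K(3, -9)*O(4, -11) - 20 = (-9/3)*(-3/4 - 1/4*(-11)) - 20 = (-9*1/3)*(-3/4 + 11/4) - 20 = -3*2 - 20 = -6 - 20 = -26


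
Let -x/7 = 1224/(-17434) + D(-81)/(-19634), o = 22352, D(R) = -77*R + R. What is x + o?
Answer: 1912997556238/85574789 ≈ 22355.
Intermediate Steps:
D(R) = -76*R
x = 229872510/85574789 (x = -7*(1224/(-17434) - 76*(-81)/(-19634)) = -7*(1224*(-1/17434) + 6156*(-1/19634)) = -7*(-612/8717 - 3078/9817) = -7*(-32838930/85574789) = 229872510/85574789 ≈ 2.6862)
x + o = 229872510/85574789 + 22352 = 1912997556238/85574789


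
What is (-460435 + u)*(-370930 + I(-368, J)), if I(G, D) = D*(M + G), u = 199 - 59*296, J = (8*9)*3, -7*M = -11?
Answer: 1505017735000/7 ≈ 2.1500e+11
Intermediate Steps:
M = 11/7 (M = -1/7*(-11) = 11/7 ≈ 1.5714)
J = 216 (J = 72*3 = 216)
u = -17265 (u = 199 - 17464 = -17265)
I(G, D) = D*(11/7 + G)
(-460435 + u)*(-370930 + I(-368, J)) = (-460435 - 17265)*(-370930 + (1/7)*216*(11 + 7*(-368))) = -477700*(-370930 + (1/7)*216*(11 - 2576)) = -477700*(-370930 + (1/7)*216*(-2565)) = -477700*(-370930 - 554040/7) = -477700*(-3150550/7) = 1505017735000/7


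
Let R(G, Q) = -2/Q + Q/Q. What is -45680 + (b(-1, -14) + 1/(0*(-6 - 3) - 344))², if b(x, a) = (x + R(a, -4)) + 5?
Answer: -5402012599/118336 ≈ -45650.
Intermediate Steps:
R(G, Q) = 1 - 2/Q (R(G, Q) = -2/Q + 1 = 1 - 2/Q)
b(x, a) = 13/2 + x (b(x, a) = (x + (-2 - 4)/(-4)) + 5 = (x - ¼*(-6)) + 5 = (x + 3/2) + 5 = (3/2 + x) + 5 = 13/2 + x)
-45680 + (b(-1, -14) + 1/(0*(-6 - 3) - 344))² = -45680 + ((13/2 - 1) + 1/(0*(-6 - 3) - 344))² = -45680 + (11/2 + 1/(0*(-9) - 344))² = -45680 + (11/2 + 1/(0 - 344))² = -45680 + (11/2 + 1/(-344))² = -45680 + (11/2 - 1/344)² = -45680 + (1891/344)² = -45680 + 3575881/118336 = -5402012599/118336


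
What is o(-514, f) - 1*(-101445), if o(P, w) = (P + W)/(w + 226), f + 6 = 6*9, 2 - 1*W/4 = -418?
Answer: 13898548/137 ≈ 1.0145e+5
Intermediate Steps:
W = 1680 (W = 8 - 4*(-418) = 8 + 1672 = 1680)
f = 48 (f = -6 + 6*9 = -6 + 54 = 48)
o(P, w) = (1680 + P)/(226 + w) (o(P, w) = (P + 1680)/(w + 226) = (1680 + P)/(226 + w))
o(-514, f) - 1*(-101445) = (1680 - 514)/(226 + 48) - 1*(-101445) = 1166/274 + 101445 = (1/274)*1166 + 101445 = 583/137 + 101445 = 13898548/137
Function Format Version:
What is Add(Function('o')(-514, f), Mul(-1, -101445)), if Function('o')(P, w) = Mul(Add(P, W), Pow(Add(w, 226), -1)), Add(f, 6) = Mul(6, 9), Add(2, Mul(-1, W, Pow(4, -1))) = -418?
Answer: Rational(13898548, 137) ≈ 1.0145e+5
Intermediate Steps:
W = 1680 (W = Add(8, Mul(-4, -418)) = Add(8, 1672) = 1680)
f = 48 (f = Add(-6, Mul(6, 9)) = Add(-6, 54) = 48)
Function('o')(P, w) = Mul(Pow(Add(226, w), -1), Add(1680, P)) (Function('o')(P, w) = Mul(Add(P, 1680), Pow(Add(w, 226), -1)) = Mul(Add(1680, P), Pow(Add(226, w), -1)) = Mul(Pow(Add(226, w), -1), Add(1680, P)))
Add(Function('o')(-514, f), Mul(-1, -101445)) = Add(Mul(Pow(Add(226, 48), -1), Add(1680, -514)), Mul(-1, -101445)) = Add(Mul(Pow(274, -1), 1166), 101445) = Add(Mul(Rational(1, 274), 1166), 101445) = Add(Rational(583, 137), 101445) = Rational(13898548, 137)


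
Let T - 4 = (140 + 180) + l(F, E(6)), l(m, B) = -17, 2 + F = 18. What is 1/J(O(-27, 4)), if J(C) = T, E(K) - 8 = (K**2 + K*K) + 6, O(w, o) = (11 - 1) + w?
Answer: 1/307 ≈ 0.0032573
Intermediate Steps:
F = 16 (F = -2 + 18 = 16)
O(w, o) = 10 + w
E(K) = 14 + 2*K**2 (E(K) = 8 + ((K**2 + K*K) + 6) = 8 + ((K**2 + K**2) + 6) = 8 + (2*K**2 + 6) = 8 + (6 + 2*K**2) = 14 + 2*K**2)
T = 307 (T = 4 + ((140 + 180) - 17) = 4 + (320 - 17) = 4 + 303 = 307)
J(C) = 307
1/J(O(-27, 4)) = 1/307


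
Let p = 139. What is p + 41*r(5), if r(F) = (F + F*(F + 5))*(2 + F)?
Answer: 15924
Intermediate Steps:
r(F) = (2 + F)*(F + F*(5 + F)) (r(F) = (F + F*(5 + F))*(2 + F) = (2 + F)*(F + F*(5 + F)))
p + 41*r(5) = 139 + 41*(5*(12 + 5² + 8*5)) = 139 + 41*(5*(12 + 25 + 40)) = 139 + 41*(5*77) = 139 + 41*385 = 139 + 15785 = 15924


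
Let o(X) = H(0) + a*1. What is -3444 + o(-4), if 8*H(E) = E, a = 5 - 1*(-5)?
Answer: -3434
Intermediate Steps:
a = 10 (a = 5 + 5 = 10)
H(E) = E/8
o(X) = 10 (o(X) = (⅛)*0 + 10*1 = 0 + 10 = 10)
-3444 + o(-4) = -3444 + 10 = -3434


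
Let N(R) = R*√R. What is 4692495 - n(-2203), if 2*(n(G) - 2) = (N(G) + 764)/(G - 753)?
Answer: 6935504845/1478 - 2203*I*√2203/5912 ≈ 4.6925e+6 - 17.49*I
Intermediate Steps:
N(R) = R^(3/2)
n(G) = 2 + (764 + G^(3/2))/(2*(-753 + G)) (n(G) = 2 + ((G^(3/2) + 764)/(G - 753))/2 = 2 + ((764 + G^(3/2))/(-753 + G))/2 = 2 + (764 + G^(3/2))/(2*(-753 + G)))
4692495 - n(-2203) = 4692495 - (-2248 + (-2203)^(3/2) + 4*(-2203))/(2*(-753 - 2203)) = 4692495 - (-2248 - 2203*I*√2203 - 8812)/(2*(-2956)) = 4692495 - (-1)*(-11060 - 2203*I*√2203)/(2*2956) = 4692495 - (2765/1478 + 2203*I*√2203/5912) = 4692495 + (-2765/1478 - 2203*I*√2203/5912) = 6935504845/1478 - 2203*I*√2203/5912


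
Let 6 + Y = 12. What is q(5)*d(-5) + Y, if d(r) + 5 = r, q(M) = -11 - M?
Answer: 166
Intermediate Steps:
d(r) = -5 + r
Y = 6 (Y = -6 + 12 = 6)
q(5)*d(-5) + Y = (-11 - 1*5)*(-5 - 5) + 6 = (-11 - 5)*(-10) + 6 = -16*(-10) + 6 = 160 + 6 = 166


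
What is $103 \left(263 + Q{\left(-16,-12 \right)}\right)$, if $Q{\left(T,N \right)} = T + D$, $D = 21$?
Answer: $27604$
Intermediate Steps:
$Q{\left(T,N \right)} = 21 + T$ ($Q{\left(T,N \right)} = T + 21 = 21 + T$)
$103 \left(263 + Q{\left(-16,-12 \right)}\right) = 103 \left(263 + \left(21 - 16\right)\right) = 103 \left(263 + 5\right) = 103 \cdot 268 = 27604$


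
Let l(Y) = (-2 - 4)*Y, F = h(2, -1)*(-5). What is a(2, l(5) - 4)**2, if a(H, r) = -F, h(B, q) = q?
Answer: 25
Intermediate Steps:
F = 5 (F = -1*(-5) = 5)
l(Y) = -6*Y
a(H, r) = -5 (a(H, r) = -1*5 = -5)
a(2, l(5) - 4)**2 = (-5)**2 = 25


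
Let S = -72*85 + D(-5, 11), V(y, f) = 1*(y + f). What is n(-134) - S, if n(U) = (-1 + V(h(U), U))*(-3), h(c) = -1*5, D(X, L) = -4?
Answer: 6544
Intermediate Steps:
h(c) = -5
V(y, f) = f + y (V(y, f) = 1*(f + y) = f + y)
S = -6124 (S = -72*85 - 4 = -6120 - 4 = -6124)
n(U) = 18 - 3*U (n(U) = (-1 + (U - 5))*(-3) = (-1 + (-5 + U))*(-3) = (-6 + U)*(-3) = 18 - 3*U)
n(-134) - S = (18 - 3*(-134)) - 1*(-6124) = (18 + 402) + 6124 = 420 + 6124 = 6544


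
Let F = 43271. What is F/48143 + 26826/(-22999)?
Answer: -296294389/1107240857 ≈ -0.26760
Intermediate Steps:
F/48143 + 26826/(-22999) = 43271/48143 + 26826/(-22999) = 43271*(1/48143) + 26826*(-1/22999) = 43271/48143 - 26826/22999 = -296294389/1107240857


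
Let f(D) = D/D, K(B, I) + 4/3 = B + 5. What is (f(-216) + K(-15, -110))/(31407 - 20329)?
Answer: -31/33234 ≈ -0.00093278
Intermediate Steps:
K(B, I) = 11/3 + B (K(B, I) = -4/3 + (B + 5) = -4/3 + (5 + B) = 11/3 + B)
f(D) = 1
(f(-216) + K(-15, -110))/(31407 - 20329) = (1 + (11/3 - 15))/(31407 - 20329) = (1 - 34/3)/11078 = -31/3*1/11078 = -31/33234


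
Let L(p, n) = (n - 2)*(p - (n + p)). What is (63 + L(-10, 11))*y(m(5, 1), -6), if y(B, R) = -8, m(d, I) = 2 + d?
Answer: 288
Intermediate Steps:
L(p, n) = -n*(-2 + n) (L(p, n) = (-2 + n)*(p + (-n - p)) = (-2 + n)*(-n) = -n*(-2 + n))
(63 + L(-10, 11))*y(m(5, 1), -6) = (63 + 11*(2 - 1*11))*(-8) = (63 + 11*(2 - 11))*(-8) = (63 + 11*(-9))*(-8) = (63 - 99)*(-8) = -36*(-8) = 288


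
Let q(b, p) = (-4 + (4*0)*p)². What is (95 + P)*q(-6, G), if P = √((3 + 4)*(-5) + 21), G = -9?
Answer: 1520 + 16*I*√14 ≈ 1520.0 + 59.867*I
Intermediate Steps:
q(b, p) = 16 (q(b, p) = (-4 + 0*p)² = (-4 + 0)² = (-4)² = 16)
P = I*√14 (P = √(7*(-5) + 21) = √(-35 + 21) = √(-14) = I*√14 ≈ 3.7417*I)
(95 + P)*q(-6, G) = (95 + I*√14)*16 = 1520 + 16*I*√14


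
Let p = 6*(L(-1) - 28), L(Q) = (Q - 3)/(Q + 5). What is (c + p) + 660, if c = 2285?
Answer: 2771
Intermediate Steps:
L(Q) = (-3 + Q)/(5 + Q)
p = -174 (p = 6*((-3 - 1)/(5 - 1) - 28) = 6*(-4/4 - 28) = 6*((¼)*(-4) - 28) = 6*(-1 - 28) = 6*(-29) = -174)
(c + p) + 660 = (2285 - 174) + 660 = 2111 + 660 = 2771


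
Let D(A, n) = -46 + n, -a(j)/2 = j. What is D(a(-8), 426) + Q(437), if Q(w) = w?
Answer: 817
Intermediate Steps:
a(j) = -2*j
D(a(-8), 426) + Q(437) = (-46 + 426) + 437 = 380 + 437 = 817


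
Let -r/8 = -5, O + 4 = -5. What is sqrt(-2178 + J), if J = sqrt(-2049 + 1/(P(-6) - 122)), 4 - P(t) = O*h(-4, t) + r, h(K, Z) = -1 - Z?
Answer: sqrt(-27810882 + 113*I*sqrt(26163794))/113 ≈ 0.48494 + 46.672*I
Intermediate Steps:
O = -9 (O = -4 - 5 = -9)
r = 40 (r = -8*(-5) = 40)
P(t) = -45 - 9*t (P(t) = 4 - (-9*(-1 - t) + 40) = 4 - ((9 + 9*t) + 40) = 4 - (49 + 9*t) = 4 + (-49 - 9*t) = -45 - 9*t)
J = I*sqrt(26163794)/113 (J = sqrt(-2049 + 1/((-45 - 9*(-6)) - 122)) = sqrt(-2049 + 1/((-45 + 54) - 122)) = sqrt(-2049 + 1/(9 - 122)) = sqrt(-2049 + 1/(-113)) = sqrt(-2049 - 1/113) = sqrt(-231538/113) = I*sqrt(26163794)/113 ≈ 45.266*I)
sqrt(-2178 + J) = sqrt(-2178 + I*sqrt(26163794)/113)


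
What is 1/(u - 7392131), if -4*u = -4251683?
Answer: -4/25316841 ≈ -1.5800e-7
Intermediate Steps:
u = 4251683/4 (u = -1/4*(-4251683) = 4251683/4 ≈ 1.0629e+6)
1/(u - 7392131) = 1/(4251683/4 - 7392131) = 1/(-25316841/4) = -4/25316841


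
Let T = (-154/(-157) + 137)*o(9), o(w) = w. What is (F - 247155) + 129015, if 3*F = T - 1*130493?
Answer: -75936374/471 ≈ -1.6122e+5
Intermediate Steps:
T = 194967/157 (T = (-154/(-157) + 137)*9 = (-154*(-1/157) + 137)*9 = (154/157 + 137)*9 = (21663/157)*9 = 194967/157 ≈ 1241.8)
F = -20292434/471 (F = (194967/157 - 1*130493)/3 = (194967/157 - 130493)/3 = (1/3)*(-20292434/157) = -20292434/471 ≈ -43084.)
(F - 247155) + 129015 = (-20292434/471 - 247155) + 129015 = -136702439/471 + 129015 = -75936374/471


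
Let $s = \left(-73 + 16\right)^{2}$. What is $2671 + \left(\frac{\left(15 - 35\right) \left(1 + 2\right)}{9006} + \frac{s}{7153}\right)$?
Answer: $\frac{28682405382}{10736653} \approx 2671.4$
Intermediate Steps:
$s = 3249$ ($s = \left(-57\right)^{2} = 3249$)
$2671 + \left(\frac{\left(15 - 35\right) \left(1 + 2\right)}{9006} + \frac{s}{7153}\right) = 2671 + \left(\frac{\left(15 - 35\right) \left(1 + 2\right)}{9006} + \frac{3249}{7153}\right) = 2671 + \left(\left(15 - 35\right) 3 \cdot \frac{1}{9006} + 3249 \cdot \frac{1}{7153}\right) = 2671 + \left(\left(-20\right) 3 \cdot \frac{1}{9006} + \frac{3249}{7153}\right) = 2671 + \left(\left(-60\right) \frac{1}{9006} + \frac{3249}{7153}\right) = 2671 + \left(- \frac{10}{1501} + \frac{3249}{7153}\right) = 2671 + \frac{4805219}{10736653} = \frac{28682405382}{10736653}$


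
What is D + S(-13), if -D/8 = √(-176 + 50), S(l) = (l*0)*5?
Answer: -24*I*√14 ≈ -89.8*I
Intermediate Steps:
S(l) = 0 (S(l) = 0*5 = 0)
D = -24*I*√14 (D = -8*√(-176 + 50) = -24*I*√14 ≈ -89.8*I)
D + S(-13) = -24*I*√14 + 0 = -24*I*√14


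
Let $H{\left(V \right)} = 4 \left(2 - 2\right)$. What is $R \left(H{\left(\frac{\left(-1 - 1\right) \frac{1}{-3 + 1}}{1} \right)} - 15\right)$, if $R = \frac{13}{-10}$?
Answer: $\frac{39}{2} \approx 19.5$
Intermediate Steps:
$R = - \frac{13}{10}$ ($R = 13 \left(- \frac{1}{10}\right) = - \frac{13}{10} \approx -1.3$)
$H{\left(V \right)} = 0$ ($H{\left(V \right)} = 4 \cdot 0 = 0$)
$R \left(H{\left(\frac{\left(-1 - 1\right) \frac{1}{-3 + 1}}{1} \right)} - 15\right) = - \frac{13 \left(0 - 15\right)}{10} = \left(- \frac{13}{10}\right) \left(-15\right) = \frac{39}{2}$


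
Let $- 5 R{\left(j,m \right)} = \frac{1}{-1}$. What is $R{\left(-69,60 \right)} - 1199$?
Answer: $- \frac{5994}{5} \approx -1198.8$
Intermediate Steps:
$R{\left(j,m \right)} = \frac{1}{5}$ ($R{\left(j,m \right)} = - \frac{1}{5 \left(-1\right)} = \left(- \frac{1}{5}\right) \left(-1\right) = \frac{1}{5}$)
$R{\left(-69,60 \right)} - 1199 = \frac{1}{5} - 1199 = - \frac{5994}{5}$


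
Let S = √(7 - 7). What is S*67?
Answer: 0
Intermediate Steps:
S = 0 (S = √0 = 0)
S*67 = 0*67 = 0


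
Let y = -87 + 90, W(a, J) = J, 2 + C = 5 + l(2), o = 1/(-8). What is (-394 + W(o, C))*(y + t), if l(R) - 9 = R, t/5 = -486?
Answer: 922260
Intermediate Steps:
t = -2430 (t = 5*(-486) = -2430)
l(R) = 9 + R
o = -⅛ ≈ -0.12500
C = 14 (C = -2 + (5 + (9 + 2)) = -2 + (5 + 11) = -2 + 16 = 14)
y = 3
(-394 + W(o, C))*(y + t) = (-394 + 14)*(3 - 2430) = -380*(-2427) = 922260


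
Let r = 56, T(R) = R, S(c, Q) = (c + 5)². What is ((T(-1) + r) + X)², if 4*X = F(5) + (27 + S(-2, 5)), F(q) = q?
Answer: 68121/16 ≈ 4257.6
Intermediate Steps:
S(c, Q) = (5 + c)²
X = 41/4 (X = (5 + (27 + (5 - 2)²))/4 = (5 + (27 + 3²))/4 = (5 + (27 + 9))/4 = (5 + 36)/4 = (¼)*41 = 41/4 ≈ 10.250)
((T(-1) + r) + X)² = ((-1 + 56) + 41/4)² = (55 + 41/4)² = (261/4)² = 68121/16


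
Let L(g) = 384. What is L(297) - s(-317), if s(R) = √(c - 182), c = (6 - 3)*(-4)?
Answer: 384 - I*√194 ≈ 384.0 - 13.928*I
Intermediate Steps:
c = -12 (c = 3*(-4) = -12)
s(R) = I*√194 (s(R) = √(-12 - 182) = √(-194) = I*√194)
L(297) - s(-317) = 384 - I*√194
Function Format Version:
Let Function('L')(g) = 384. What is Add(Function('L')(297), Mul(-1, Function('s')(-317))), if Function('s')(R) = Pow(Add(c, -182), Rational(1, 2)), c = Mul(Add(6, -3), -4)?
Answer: Add(384, Mul(-1, I, Pow(194, Rational(1, 2)))) ≈ Add(384.00, Mul(-13.928, I))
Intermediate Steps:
c = -12 (c = Mul(3, -4) = -12)
Function('s')(R) = Mul(I, Pow(194, Rational(1, 2))) (Function('s')(R) = Pow(Add(-12, -182), Rational(1, 2)) = Pow(-194, Rational(1, 2)) = Mul(I, Pow(194, Rational(1, 2))))
Add(Function('L')(297), Mul(-1, Function('s')(-317))) = Add(384, Mul(-1, Mul(I, Pow(194, Rational(1, 2))))) = Add(384, Mul(-1, I, Pow(194, Rational(1, 2))))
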